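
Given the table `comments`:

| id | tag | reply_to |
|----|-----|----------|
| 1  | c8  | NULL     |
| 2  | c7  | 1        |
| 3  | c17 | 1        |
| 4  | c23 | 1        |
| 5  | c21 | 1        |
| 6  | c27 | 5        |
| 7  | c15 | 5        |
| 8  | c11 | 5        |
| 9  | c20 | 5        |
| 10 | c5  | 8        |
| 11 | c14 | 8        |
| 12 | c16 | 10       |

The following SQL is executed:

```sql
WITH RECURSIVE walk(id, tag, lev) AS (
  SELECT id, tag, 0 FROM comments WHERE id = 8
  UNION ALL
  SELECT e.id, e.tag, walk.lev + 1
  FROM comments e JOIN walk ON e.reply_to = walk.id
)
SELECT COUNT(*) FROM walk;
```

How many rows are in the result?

4

Base: id=8 (c11) at lev 0.
Iteration 1: rows with reply_to in {8} -> c5 (id 10, lev 1), c14 (id 11, lev 1).
Iteration 2: rows with reply_to in {10,11} -> c16 (id 12, lev 2).
Iteration 3: no rows with reply_to in {12}; recursion stops.
Total rows emitted: 4.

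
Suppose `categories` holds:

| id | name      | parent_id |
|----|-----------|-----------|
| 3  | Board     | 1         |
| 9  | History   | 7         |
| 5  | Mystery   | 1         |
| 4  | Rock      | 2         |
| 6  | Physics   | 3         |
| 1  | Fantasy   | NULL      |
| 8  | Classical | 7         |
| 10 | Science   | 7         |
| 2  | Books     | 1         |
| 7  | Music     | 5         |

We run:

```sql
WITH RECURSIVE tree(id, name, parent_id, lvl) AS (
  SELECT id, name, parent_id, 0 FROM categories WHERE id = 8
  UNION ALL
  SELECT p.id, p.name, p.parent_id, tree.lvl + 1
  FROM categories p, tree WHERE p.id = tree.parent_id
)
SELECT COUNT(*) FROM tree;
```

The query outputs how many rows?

4

Base: id=8 (Classical), parent_id=7, lvl 0.
Iteration 1: join on id=7 -> Music (id 7, parent_id=5, lvl 1).
Iteration 2: join on id=5 -> Mystery (id 5, parent_id=1, lvl 2).
Iteration 3: join on id=1 -> Fantasy (id 1, parent_id=NULL, lvl 3).
Iteration 4: parent_id is NULL; no match; recursion stops.
Total rows emitted: 4.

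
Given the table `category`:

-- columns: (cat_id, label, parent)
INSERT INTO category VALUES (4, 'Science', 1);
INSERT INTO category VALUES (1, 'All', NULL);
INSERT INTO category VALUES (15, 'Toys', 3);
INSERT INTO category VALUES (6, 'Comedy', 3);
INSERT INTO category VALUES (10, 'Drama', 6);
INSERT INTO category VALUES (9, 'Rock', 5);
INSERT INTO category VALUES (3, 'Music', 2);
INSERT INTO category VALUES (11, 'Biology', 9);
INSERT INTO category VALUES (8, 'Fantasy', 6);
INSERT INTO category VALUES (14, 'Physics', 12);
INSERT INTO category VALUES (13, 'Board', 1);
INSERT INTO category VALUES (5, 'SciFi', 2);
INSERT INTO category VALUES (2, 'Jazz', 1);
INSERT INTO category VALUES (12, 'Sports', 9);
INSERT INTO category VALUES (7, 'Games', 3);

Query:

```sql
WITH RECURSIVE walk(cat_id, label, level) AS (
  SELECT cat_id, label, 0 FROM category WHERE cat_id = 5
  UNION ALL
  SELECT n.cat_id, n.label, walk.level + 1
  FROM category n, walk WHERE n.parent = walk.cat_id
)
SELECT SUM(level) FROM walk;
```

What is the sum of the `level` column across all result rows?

8

Base: cat_id=5 (SciFi) at level 0.
Iteration 1: rows with parent in {5} -> Rock (id 9, level 1).
Iteration 2: rows with parent in {9} -> Biology (id 11, level 2), Sports (id 12, level 2).
Iteration 3: rows with parent in {11,12} -> Physics (id 14, level 3).
Iteration 4: no rows with parent in {14}; recursion stops.
SUM(level) = 0 + 1 + 2 + 2 + 3 = 8.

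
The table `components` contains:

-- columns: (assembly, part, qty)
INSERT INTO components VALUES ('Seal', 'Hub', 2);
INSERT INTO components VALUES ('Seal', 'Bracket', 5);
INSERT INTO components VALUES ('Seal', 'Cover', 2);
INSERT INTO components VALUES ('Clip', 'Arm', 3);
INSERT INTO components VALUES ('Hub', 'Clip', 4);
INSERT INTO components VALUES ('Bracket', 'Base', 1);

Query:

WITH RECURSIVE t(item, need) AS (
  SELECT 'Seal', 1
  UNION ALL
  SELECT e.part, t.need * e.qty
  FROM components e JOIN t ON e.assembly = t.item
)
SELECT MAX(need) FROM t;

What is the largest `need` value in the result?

24

Base: (Seal, need=1).
Iteration 1: components of {Seal} -> Bracket = 1*5 = 5, Cover = 1*2 = 2, Hub = 1*2 = 2.
Iteration 2: components of {Bracket,Cover,Hub} -> Base = 5*1 = 5, Clip = 2*4 = 8.
Iteration 3: components of {Base,Clip} -> Arm = 8*3 = 24.
Iteration 4: no further components; recursion stops.
need values: 1, 5, 2, 2, 5, 8, 24; the maximum is 24.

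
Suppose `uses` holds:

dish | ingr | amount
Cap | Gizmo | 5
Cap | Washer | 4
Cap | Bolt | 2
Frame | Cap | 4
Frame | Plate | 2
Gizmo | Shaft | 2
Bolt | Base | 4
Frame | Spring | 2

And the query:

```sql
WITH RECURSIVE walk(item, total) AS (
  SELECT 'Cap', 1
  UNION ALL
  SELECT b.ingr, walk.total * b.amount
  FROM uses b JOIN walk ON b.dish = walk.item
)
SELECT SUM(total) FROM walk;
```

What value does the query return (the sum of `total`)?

30

Base: (Cap, total=1).
Iteration 1: components of {Cap} -> Bolt = 1*2 = 2, Gizmo = 1*5 = 5, Washer = 1*4 = 4.
Iteration 2: components of {Bolt,Gizmo,Washer} -> Base = 2*4 = 8, Shaft = 5*2 = 10.
Iteration 3: no further components; recursion stops.
SUM(total) = 1 + 4 + 5 + 2 + 10 + 8 = 30.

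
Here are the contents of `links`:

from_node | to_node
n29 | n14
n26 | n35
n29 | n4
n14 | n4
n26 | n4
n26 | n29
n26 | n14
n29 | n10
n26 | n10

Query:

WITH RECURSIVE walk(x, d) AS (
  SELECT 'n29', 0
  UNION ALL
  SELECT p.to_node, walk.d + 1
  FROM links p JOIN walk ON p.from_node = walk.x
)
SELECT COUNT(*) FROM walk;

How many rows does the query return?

Base: (n29, d=0).
Iteration 1: edges from {n29} -> (n10, d=1), (n14, d=1), (n4, d=1).
Iteration 2: edges from {n10,n14,n4} -> (n4, d=2).
Iteration 3: no outgoing edges from {n4}; recursion stops.
Total rows emitted: 5.

5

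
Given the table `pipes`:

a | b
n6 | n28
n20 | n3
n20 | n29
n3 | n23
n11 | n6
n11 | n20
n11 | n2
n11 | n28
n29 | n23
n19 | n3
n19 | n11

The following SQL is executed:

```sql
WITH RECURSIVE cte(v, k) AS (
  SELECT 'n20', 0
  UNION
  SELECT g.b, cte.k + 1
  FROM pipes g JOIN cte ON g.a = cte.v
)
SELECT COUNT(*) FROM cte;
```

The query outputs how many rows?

Base: (n20, k=0).
Iteration 1: edges from {n20} -> (n29, k=1), (n3, k=1).
Iteration 2: edges from {n29,n3} -> (n23, k=2). [UNION drops 1 duplicate row(s)]
Iteration 3: no outgoing edges from {n23}; recursion stops.
Total rows emitted: 4.

4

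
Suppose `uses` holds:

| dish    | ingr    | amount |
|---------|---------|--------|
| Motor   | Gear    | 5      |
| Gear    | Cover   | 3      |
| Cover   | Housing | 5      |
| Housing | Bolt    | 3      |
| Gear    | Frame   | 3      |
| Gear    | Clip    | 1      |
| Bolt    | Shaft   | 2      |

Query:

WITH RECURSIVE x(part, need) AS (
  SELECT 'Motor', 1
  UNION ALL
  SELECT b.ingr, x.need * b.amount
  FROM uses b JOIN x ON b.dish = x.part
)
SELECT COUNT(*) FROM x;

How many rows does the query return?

Base: (Motor, need=1).
Iteration 1: components of {Motor} -> Gear = 1*5 = 5.
Iteration 2: components of {Gear} -> Clip = 5*1 = 5, Cover = 5*3 = 15, Frame = 5*3 = 15.
Iteration 3: components of {Clip,Cover,Frame} -> Housing = 15*5 = 75.
Iteration 4: components of {Housing} -> Bolt = 75*3 = 225.
Iteration 5: components of {Bolt} -> Shaft = 225*2 = 450.
Iteration 6: no further components; recursion stops.
Total rows emitted: 8.

8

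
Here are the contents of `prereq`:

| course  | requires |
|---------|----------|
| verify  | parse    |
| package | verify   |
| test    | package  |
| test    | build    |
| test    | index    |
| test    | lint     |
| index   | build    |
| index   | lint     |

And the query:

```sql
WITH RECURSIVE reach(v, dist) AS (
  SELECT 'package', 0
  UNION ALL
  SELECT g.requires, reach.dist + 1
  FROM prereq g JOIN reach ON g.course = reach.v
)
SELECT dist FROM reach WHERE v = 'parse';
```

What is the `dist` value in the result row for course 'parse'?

2

Base: (package, dist=0).
Iteration 1: edges from {package} -> (verify, dist=1).
Iteration 2: edges from {verify} -> (parse, dist=2).
Iteration 3: no outgoing edges from {parse}; recursion stops.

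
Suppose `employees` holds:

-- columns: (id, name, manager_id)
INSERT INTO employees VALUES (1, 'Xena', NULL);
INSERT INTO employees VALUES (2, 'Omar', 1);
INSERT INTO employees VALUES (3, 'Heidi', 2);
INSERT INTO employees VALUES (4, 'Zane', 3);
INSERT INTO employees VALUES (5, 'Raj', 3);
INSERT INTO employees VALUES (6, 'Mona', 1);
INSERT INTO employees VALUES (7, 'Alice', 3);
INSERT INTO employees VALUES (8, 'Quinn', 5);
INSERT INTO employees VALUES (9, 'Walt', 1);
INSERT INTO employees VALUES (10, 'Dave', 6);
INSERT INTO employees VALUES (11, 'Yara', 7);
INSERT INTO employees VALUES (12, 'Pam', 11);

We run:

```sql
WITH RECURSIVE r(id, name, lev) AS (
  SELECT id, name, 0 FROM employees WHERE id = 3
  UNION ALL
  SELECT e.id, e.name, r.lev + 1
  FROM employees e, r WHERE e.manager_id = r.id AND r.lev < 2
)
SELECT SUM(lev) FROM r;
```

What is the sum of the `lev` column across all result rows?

Base: id=3 (Heidi) at lev 0.
Iteration 1: rows with manager_id in {3} -> Zane (id 4, lev 1), Raj (id 5, lev 1), Alice (id 7, lev 1).
Iteration 2: rows with manager_id in {4,5,7} -> Quinn (id 8, lev 2), Yara (id 11, lev 2).
Iteration 3: lev < 2 fails for all current rows; recursion stops.
SUM(lev) = 0 + 1 + 1 + 1 + 2 + 2 = 7.

7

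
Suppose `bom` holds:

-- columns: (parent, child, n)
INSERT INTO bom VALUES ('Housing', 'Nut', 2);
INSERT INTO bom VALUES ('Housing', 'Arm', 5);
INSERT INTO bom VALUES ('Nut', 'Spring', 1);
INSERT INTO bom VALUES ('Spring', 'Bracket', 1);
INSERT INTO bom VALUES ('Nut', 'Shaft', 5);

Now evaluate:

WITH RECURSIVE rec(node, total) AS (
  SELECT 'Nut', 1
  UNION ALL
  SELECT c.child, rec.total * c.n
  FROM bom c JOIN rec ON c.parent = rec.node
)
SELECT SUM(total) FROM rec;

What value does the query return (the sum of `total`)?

Base: (Nut, total=1).
Iteration 1: components of {Nut} -> Shaft = 1*5 = 5, Spring = 1*1 = 1.
Iteration 2: components of {Shaft,Spring} -> Bracket = 1*1 = 1.
Iteration 3: no further components; recursion stops.
SUM(total) = 1 + 1 + 5 + 1 = 8.

8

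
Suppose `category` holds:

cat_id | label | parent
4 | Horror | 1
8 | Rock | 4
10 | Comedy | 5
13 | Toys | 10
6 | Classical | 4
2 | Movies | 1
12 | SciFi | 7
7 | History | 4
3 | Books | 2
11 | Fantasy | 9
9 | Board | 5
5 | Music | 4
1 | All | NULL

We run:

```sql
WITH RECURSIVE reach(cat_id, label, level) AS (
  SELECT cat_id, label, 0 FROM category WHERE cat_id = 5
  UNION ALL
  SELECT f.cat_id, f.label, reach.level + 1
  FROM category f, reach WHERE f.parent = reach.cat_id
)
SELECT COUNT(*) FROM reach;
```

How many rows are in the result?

5

Base: cat_id=5 (Music) at level 0.
Iteration 1: rows with parent in {5} -> Board (id 9, level 1), Comedy (id 10, level 1).
Iteration 2: rows with parent in {9,10} -> Fantasy (id 11, level 2), Toys (id 13, level 2).
Iteration 3: no rows with parent in {11,13}; recursion stops.
Total rows emitted: 5.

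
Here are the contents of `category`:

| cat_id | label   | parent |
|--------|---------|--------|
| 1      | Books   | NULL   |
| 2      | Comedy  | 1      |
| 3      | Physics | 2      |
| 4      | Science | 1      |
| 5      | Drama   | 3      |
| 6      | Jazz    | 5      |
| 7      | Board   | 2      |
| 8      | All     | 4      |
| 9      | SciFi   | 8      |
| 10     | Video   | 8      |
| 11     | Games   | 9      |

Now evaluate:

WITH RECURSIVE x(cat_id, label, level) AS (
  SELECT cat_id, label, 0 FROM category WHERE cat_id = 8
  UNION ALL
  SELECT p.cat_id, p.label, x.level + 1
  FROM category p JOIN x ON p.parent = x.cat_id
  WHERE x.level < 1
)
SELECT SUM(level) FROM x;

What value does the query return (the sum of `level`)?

2

Base: cat_id=8 (All) at level 0.
Iteration 1: rows with parent in {8} -> SciFi (id 9, level 1), Video (id 10, level 1).
Iteration 2: level < 1 fails for all current rows; recursion stops.
SUM(level) = 0 + 1 + 1 = 2.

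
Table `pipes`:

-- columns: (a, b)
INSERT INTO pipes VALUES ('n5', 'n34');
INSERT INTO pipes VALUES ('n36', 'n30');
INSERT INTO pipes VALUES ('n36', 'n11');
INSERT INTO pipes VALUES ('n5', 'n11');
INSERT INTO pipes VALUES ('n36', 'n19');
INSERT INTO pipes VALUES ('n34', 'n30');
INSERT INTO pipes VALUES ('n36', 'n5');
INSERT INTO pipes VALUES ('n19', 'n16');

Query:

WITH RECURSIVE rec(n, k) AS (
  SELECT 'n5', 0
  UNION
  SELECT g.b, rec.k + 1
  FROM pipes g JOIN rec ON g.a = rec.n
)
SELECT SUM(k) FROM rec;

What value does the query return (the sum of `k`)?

4

Base: (n5, k=0).
Iteration 1: edges from {n5} -> (n11, k=1), (n34, k=1).
Iteration 2: edges from {n11,n34} -> (n30, k=2).
Iteration 3: no outgoing edges from {n30}; recursion stops.
SUM(k) = 0 + 1 + 1 + 2 = 4.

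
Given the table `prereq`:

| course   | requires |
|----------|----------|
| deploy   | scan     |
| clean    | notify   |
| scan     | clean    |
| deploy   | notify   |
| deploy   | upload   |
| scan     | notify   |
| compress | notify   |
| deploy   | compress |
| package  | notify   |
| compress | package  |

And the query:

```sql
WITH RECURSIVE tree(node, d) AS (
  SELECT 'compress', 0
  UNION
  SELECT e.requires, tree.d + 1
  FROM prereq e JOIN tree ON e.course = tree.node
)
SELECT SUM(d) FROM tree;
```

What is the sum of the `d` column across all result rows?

4

Base: (compress, d=0).
Iteration 1: edges from {compress} -> (notify, d=1), (package, d=1).
Iteration 2: edges from {notify,package} -> (notify, d=2).
Iteration 3: no outgoing edges from {notify}; recursion stops.
SUM(d) = 0 + 1 + 1 + 2 = 4.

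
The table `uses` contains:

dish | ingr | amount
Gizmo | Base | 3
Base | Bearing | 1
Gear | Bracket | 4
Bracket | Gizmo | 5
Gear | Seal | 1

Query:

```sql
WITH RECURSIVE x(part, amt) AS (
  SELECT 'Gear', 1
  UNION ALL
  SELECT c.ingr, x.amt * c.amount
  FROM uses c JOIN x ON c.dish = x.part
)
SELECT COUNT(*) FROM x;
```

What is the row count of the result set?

Base: (Gear, amt=1).
Iteration 1: components of {Gear} -> Bracket = 1*4 = 4, Seal = 1*1 = 1.
Iteration 2: components of {Bracket,Seal} -> Gizmo = 4*5 = 20.
Iteration 3: components of {Gizmo} -> Base = 20*3 = 60.
Iteration 4: components of {Base} -> Bearing = 60*1 = 60.
Iteration 5: no further components; recursion stops.
Total rows emitted: 6.

6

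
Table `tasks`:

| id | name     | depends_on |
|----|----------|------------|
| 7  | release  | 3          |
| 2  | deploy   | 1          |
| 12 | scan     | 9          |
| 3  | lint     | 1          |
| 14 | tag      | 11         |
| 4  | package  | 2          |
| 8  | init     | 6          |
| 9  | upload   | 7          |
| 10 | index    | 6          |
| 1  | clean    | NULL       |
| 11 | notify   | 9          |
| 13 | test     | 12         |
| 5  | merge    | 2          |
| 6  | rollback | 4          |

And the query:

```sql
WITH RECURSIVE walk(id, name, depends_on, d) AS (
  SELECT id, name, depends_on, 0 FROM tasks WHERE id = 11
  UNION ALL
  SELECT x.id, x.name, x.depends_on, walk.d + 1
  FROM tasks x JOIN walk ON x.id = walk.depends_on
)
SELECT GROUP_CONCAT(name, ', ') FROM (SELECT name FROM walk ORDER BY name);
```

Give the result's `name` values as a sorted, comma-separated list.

Base: id=11 (notify), depends_on=9, d 0.
Iteration 1: join on id=9 -> upload (id 9, depends_on=7, d 1).
Iteration 2: join on id=7 -> release (id 7, depends_on=3, d 2).
Iteration 3: join on id=3 -> lint (id 3, depends_on=1, d 3).
Iteration 4: join on id=1 -> clean (id 1, depends_on=NULL, d 4).
Iteration 5: depends_on is NULL; no match; recursion stops.

clean, lint, notify, release, upload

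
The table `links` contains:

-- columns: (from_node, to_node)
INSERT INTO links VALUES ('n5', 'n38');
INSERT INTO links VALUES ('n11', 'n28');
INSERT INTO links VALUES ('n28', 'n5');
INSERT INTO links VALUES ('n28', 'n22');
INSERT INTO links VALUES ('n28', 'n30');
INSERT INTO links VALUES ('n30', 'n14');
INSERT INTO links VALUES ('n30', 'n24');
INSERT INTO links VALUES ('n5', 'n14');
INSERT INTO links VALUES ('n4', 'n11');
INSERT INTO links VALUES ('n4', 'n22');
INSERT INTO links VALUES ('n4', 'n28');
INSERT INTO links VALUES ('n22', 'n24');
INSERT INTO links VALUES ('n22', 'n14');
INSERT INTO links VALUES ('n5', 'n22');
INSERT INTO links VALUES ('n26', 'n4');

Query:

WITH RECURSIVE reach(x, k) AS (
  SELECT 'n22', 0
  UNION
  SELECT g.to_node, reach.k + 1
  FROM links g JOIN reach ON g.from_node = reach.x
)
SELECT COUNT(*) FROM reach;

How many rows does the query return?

Base: (n22, k=0).
Iteration 1: edges from {n22} -> (n14, k=1), (n24, k=1).
Iteration 2: no outgoing edges from {n14,n24}; recursion stops.
Total rows emitted: 3.

3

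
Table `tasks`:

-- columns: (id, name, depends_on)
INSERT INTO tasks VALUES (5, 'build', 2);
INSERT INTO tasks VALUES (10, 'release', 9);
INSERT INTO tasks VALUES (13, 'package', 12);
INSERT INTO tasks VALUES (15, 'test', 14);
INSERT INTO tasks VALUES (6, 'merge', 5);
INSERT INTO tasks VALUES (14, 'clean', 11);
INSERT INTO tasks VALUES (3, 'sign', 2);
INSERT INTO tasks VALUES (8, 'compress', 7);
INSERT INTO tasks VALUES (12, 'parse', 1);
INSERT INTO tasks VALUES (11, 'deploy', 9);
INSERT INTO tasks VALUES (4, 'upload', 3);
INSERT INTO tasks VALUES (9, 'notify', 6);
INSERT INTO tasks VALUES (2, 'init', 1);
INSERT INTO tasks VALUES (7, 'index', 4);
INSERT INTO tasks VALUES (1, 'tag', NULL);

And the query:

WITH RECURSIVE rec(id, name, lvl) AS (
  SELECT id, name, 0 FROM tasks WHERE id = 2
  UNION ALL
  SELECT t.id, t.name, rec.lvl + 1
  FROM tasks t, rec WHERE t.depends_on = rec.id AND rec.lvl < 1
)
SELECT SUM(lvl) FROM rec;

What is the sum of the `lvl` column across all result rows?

Base: id=2 (init) at lvl 0.
Iteration 1: rows with depends_on in {2} -> sign (id 3, lvl 1), build (id 5, lvl 1).
Iteration 2: lvl < 1 fails for all current rows; recursion stops.
SUM(lvl) = 0 + 1 + 1 = 2.

2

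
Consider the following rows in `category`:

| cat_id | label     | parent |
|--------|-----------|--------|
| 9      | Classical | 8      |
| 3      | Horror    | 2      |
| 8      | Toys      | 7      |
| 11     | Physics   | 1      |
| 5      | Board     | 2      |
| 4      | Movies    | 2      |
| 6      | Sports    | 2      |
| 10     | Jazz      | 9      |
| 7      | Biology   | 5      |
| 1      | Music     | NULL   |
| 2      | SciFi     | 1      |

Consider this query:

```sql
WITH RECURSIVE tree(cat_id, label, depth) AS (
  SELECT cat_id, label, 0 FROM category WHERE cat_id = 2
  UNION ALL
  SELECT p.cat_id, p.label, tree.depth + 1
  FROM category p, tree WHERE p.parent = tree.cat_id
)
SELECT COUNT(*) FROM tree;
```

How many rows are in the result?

9

Base: cat_id=2 (SciFi) at depth 0.
Iteration 1: rows with parent in {2} -> Horror (id 3, depth 1), Movies (id 4, depth 1), Board (id 5, depth 1), Sports (id 6, depth 1).
Iteration 2: rows with parent in {3,4,5,6} -> Biology (id 7, depth 2).
Iteration 3: rows with parent in {7} -> Toys (id 8, depth 3).
Iteration 4: rows with parent in {8} -> Classical (id 9, depth 4).
Iteration 5: rows with parent in {9} -> Jazz (id 10, depth 5).
Iteration 6: no rows with parent in {10}; recursion stops.
Total rows emitted: 9.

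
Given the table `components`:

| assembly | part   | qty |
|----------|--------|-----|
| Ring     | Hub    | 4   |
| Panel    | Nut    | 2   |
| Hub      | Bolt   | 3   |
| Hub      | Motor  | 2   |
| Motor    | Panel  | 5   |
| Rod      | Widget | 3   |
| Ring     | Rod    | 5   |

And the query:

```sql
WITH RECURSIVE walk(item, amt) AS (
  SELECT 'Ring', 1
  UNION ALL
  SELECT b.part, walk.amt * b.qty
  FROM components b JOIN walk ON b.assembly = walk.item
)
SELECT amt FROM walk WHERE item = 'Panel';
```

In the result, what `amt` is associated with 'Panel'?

Base: (Ring, amt=1).
Iteration 1: components of {Ring} -> Hub = 1*4 = 4, Rod = 1*5 = 5.
Iteration 2: components of {Hub,Rod} -> Bolt = 4*3 = 12, Motor = 4*2 = 8, Widget = 5*3 = 15.
Iteration 3: components of {Bolt,Motor,Widget} -> Panel = 8*5 = 40.
Iteration 4: components of {Panel} -> Nut = 40*2 = 80.
Iteration 5: no further components; recursion stops.

40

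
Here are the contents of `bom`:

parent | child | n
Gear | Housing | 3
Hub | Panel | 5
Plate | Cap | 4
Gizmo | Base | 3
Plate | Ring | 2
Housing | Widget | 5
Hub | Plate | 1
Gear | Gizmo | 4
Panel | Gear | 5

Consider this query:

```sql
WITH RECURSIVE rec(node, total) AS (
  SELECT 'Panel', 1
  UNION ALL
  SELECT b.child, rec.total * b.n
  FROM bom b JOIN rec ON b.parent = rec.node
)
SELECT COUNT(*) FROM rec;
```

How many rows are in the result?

Base: (Panel, total=1).
Iteration 1: components of {Panel} -> Gear = 1*5 = 5.
Iteration 2: components of {Gear} -> Gizmo = 5*4 = 20, Housing = 5*3 = 15.
Iteration 3: components of {Gizmo,Housing} -> Base = 20*3 = 60, Widget = 15*5 = 75.
Iteration 4: no further components; recursion stops.
Total rows emitted: 6.

6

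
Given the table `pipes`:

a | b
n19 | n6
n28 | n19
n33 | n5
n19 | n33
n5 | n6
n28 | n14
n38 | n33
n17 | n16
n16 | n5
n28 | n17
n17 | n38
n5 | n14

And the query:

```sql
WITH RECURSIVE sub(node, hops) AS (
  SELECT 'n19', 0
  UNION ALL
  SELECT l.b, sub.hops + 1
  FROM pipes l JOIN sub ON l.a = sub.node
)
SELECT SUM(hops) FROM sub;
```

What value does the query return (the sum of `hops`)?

10

Base: (n19, hops=0).
Iteration 1: edges from {n19} -> (n33, hops=1), (n6, hops=1).
Iteration 2: edges from {n33,n6} -> (n5, hops=2).
Iteration 3: edges from {n5} -> (n14, hops=3), (n6, hops=3).
Iteration 4: no outgoing edges from {n14,n6}; recursion stops.
SUM(hops) = 0 + 1 + 1 + 2 + 3 + 3 = 10.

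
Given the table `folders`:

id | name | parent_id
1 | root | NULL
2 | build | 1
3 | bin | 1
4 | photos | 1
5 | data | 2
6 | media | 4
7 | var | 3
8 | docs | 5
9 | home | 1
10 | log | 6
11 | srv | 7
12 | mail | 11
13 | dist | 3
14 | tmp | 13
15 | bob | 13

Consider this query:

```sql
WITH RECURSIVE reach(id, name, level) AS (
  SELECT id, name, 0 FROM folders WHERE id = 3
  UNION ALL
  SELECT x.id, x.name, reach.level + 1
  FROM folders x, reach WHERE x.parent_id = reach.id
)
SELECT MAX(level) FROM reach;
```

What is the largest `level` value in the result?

3

Base: id=3 (bin) at level 0.
Iteration 1: rows with parent_id in {3} -> var (id 7, level 1), dist (id 13, level 1).
Iteration 2: rows with parent_id in {7,13} -> srv (id 11, level 2), tmp (id 14, level 2), bob (id 15, level 2).
Iteration 3: rows with parent_id in {11,14,15} -> mail (id 12, level 3).
Iteration 4: no rows with parent_id in {12}; recursion stops.
level values: 0, 1, 1, 2, 2, 2, 3; the maximum is 3.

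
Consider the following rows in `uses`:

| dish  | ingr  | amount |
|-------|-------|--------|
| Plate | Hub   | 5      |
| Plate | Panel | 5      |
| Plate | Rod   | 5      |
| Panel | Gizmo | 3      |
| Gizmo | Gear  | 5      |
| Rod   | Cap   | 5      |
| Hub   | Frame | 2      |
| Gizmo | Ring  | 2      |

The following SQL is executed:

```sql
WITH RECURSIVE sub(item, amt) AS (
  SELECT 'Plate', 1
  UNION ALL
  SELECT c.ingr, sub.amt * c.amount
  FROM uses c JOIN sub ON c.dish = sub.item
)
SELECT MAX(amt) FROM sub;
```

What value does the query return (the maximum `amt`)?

Base: (Plate, amt=1).
Iteration 1: components of {Plate} -> Hub = 1*5 = 5, Panel = 1*5 = 5, Rod = 1*5 = 5.
Iteration 2: components of {Hub,Panel,Rod} -> Cap = 5*5 = 25, Frame = 5*2 = 10, Gizmo = 5*3 = 15.
Iteration 3: components of {Cap,Frame,Gizmo} -> Gear = 15*5 = 75, Ring = 15*2 = 30.
Iteration 4: no further components; recursion stops.
amt values: 1, 5, 5, 5, 10, 15, 25, 75, 30; the maximum is 75.

75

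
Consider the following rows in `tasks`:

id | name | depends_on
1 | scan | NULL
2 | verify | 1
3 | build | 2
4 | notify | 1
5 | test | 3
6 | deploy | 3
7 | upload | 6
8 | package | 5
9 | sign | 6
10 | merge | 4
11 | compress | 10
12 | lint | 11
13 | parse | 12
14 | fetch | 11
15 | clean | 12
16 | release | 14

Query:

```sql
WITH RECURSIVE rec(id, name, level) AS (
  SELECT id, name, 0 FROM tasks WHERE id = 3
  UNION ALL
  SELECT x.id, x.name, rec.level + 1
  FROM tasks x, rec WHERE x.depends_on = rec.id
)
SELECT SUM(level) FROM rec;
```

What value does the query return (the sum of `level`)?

Base: id=3 (build) at level 0.
Iteration 1: rows with depends_on in {3} -> test (id 5, level 1), deploy (id 6, level 1).
Iteration 2: rows with depends_on in {5,6} -> upload (id 7, level 2), package (id 8, level 2), sign (id 9, level 2).
Iteration 3: no rows with depends_on in {7,8,9}; recursion stops.
SUM(level) = 0 + 1 + 1 + 2 + 2 + 2 = 8.

8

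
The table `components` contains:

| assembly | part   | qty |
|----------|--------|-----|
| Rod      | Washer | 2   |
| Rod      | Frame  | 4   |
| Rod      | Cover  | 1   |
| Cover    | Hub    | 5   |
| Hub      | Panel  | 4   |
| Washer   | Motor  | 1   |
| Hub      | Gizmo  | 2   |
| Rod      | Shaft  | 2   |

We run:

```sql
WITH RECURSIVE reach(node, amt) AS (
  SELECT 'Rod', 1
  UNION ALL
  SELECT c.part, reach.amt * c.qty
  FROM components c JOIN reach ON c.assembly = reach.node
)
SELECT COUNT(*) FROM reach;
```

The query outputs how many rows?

9

Base: (Rod, amt=1).
Iteration 1: components of {Rod} -> Cover = 1*1 = 1, Frame = 1*4 = 4, Shaft = 1*2 = 2, Washer = 1*2 = 2.
Iteration 2: components of {Cover,Frame,Shaft,Washer} -> Hub = 1*5 = 5, Motor = 2*1 = 2.
Iteration 3: components of {Hub,Motor} -> Gizmo = 5*2 = 10, Panel = 5*4 = 20.
Iteration 4: no further components; recursion stops.
Total rows emitted: 9.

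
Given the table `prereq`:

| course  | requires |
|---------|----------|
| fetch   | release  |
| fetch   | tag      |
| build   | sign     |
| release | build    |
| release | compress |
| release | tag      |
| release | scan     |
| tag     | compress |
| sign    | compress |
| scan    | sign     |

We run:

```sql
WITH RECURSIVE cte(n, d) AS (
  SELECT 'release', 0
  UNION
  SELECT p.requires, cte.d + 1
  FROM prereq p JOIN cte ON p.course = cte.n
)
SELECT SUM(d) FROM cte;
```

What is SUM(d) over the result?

11

Base: (release, d=0).
Iteration 1: edges from {release} -> (build, d=1), (compress, d=1), (scan, d=1), (tag, d=1).
Iteration 2: edges from {build,compress,scan,tag} -> (compress, d=2), (sign, d=2). [UNION drops 1 duplicate row(s)]
Iteration 3: edges from {compress,sign} -> (compress, d=3).
Iteration 4: no outgoing edges from {compress}; recursion stops.
SUM(d) = 0 + 1 + 1 + 1 + 1 + 2 + 2 + 3 = 11.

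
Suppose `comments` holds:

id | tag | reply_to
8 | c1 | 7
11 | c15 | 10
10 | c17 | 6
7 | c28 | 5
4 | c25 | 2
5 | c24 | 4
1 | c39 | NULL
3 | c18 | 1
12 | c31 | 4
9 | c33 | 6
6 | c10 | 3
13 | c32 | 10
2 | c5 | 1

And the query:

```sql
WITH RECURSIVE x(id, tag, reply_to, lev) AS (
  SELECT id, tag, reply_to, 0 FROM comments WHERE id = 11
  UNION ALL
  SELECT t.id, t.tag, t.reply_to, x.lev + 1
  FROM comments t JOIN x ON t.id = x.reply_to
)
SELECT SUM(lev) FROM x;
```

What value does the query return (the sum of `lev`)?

Base: id=11 (c15), reply_to=10, lev 0.
Iteration 1: join on id=10 -> c17 (id 10, reply_to=6, lev 1).
Iteration 2: join on id=6 -> c10 (id 6, reply_to=3, lev 2).
Iteration 3: join on id=3 -> c18 (id 3, reply_to=1, lev 3).
Iteration 4: join on id=1 -> c39 (id 1, reply_to=NULL, lev 4).
Iteration 5: reply_to is NULL; no match; recursion stops.
SUM(lev) = 0 + 1 + 2 + 3 + 4 = 10.

10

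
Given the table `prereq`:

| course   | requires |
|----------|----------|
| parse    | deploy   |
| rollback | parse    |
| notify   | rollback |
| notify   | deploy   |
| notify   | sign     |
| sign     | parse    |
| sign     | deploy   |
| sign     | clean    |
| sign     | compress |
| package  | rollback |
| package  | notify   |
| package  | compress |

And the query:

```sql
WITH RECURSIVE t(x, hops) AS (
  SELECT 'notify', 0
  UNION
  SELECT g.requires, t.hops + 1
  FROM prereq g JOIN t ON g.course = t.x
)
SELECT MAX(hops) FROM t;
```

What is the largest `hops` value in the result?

3

Base: (notify, hops=0).
Iteration 1: edges from {notify} -> (deploy, hops=1), (rollback, hops=1), (sign, hops=1).
Iteration 2: edges from {deploy,rollback,sign} -> (clean, hops=2), (compress, hops=2), (deploy, hops=2), (parse, hops=2). [UNION drops 1 duplicate row(s)]
Iteration 3: edges from {clean,compress,deploy,parse} -> (deploy, hops=3).
Iteration 4: no outgoing edges from {deploy}; recursion stops.
hops values: 0, 1, 1, 1, 2, 2, 2, 2, 3; the maximum is 3.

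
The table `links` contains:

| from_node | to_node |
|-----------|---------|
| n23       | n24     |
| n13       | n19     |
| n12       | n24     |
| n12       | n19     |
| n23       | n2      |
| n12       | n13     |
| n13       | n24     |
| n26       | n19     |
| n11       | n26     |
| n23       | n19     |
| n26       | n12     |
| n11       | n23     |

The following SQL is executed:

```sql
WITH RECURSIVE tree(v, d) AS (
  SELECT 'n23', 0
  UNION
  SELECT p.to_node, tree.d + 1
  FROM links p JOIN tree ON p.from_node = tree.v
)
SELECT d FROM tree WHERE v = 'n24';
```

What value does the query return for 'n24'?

Base: (n23, d=0).
Iteration 1: edges from {n23} -> (n19, d=1), (n2, d=1), (n24, d=1).
Iteration 2: no outgoing edges from {n19,n2,n24}; recursion stops.

1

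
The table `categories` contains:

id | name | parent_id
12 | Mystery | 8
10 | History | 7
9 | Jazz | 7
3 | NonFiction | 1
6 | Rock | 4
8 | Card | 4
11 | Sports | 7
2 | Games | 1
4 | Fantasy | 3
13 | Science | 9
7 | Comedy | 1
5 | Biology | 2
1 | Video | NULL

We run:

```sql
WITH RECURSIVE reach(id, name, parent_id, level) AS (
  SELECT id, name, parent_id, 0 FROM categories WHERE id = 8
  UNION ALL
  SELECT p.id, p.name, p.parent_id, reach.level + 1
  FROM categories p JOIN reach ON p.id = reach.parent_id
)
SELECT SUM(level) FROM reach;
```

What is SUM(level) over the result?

Base: id=8 (Card), parent_id=4, level 0.
Iteration 1: join on id=4 -> Fantasy (id 4, parent_id=3, level 1).
Iteration 2: join on id=3 -> NonFiction (id 3, parent_id=1, level 2).
Iteration 3: join on id=1 -> Video (id 1, parent_id=NULL, level 3).
Iteration 4: parent_id is NULL; no match; recursion stops.
SUM(level) = 0 + 1 + 2 + 3 = 6.

6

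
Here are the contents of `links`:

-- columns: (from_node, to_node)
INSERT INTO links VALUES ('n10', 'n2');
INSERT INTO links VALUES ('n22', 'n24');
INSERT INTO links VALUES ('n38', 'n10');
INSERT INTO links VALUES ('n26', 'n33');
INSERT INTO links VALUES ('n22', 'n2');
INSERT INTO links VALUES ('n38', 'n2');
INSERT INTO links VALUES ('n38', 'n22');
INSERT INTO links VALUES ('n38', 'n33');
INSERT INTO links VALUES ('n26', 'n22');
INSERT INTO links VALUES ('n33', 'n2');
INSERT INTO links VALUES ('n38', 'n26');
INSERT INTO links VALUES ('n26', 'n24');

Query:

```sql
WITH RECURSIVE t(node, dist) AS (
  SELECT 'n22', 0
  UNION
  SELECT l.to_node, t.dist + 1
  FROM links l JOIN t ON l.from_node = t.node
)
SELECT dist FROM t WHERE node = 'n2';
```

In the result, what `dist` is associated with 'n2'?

1

Base: (n22, dist=0).
Iteration 1: edges from {n22} -> (n2, dist=1), (n24, dist=1).
Iteration 2: no outgoing edges from {n2,n24}; recursion stops.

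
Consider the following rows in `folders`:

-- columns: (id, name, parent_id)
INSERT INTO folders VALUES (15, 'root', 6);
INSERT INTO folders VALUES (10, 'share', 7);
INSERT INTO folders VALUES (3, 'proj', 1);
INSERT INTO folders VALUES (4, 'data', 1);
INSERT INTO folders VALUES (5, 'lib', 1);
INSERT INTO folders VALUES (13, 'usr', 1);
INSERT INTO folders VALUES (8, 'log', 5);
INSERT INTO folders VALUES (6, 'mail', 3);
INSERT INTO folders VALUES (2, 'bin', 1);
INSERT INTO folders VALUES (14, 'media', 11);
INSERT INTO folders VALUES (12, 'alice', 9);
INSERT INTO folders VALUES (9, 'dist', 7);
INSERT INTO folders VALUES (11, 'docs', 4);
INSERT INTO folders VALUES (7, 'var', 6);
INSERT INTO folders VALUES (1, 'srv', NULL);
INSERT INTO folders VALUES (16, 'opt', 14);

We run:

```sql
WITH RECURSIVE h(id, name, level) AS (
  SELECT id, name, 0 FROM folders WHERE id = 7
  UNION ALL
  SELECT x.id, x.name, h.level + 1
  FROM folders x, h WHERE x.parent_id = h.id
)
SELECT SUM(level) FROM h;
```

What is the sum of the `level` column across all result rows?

4

Base: id=7 (var) at level 0.
Iteration 1: rows with parent_id in {7} -> dist (id 9, level 1), share (id 10, level 1).
Iteration 2: rows with parent_id in {9,10} -> alice (id 12, level 2).
Iteration 3: no rows with parent_id in {12}; recursion stops.
SUM(level) = 0 + 1 + 1 + 2 = 4.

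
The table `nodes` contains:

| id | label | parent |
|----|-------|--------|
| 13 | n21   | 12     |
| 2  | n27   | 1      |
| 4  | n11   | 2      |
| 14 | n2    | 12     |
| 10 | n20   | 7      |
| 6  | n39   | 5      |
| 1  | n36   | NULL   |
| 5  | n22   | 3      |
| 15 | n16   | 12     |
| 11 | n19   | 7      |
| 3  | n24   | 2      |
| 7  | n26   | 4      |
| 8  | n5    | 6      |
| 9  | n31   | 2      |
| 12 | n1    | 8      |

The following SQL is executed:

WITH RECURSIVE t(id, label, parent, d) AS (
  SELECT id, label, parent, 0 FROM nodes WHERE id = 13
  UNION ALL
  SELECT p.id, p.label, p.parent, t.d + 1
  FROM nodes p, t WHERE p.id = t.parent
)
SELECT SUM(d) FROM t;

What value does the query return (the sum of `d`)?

Base: id=13 (n21), parent=12, d 0.
Iteration 1: join on id=12 -> n1 (id 12, parent=8, d 1).
Iteration 2: join on id=8 -> n5 (id 8, parent=6, d 2).
Iteration 3: join on id=6 -> n39 (id 6, parent=5, d 3).
Iteration 4: join on id=5 -> n22 (id 5, parent=3, d 4).
Iteration 5: join on id=3 -> n24 (id 3, parent=2, d 5).
Iteration 6: join on id=2 -> n27 (id 2, parent=1, d 6).
Iteration 7: join on id=1 -> n36 (id 1, parent=NULL, d 7).
Iteration 8: parent is NULL; no match; recursion stops.
SUM(d) = 0 + 1 + 2 + 3 + 4 + 5 + 6 + 7 = 28.

28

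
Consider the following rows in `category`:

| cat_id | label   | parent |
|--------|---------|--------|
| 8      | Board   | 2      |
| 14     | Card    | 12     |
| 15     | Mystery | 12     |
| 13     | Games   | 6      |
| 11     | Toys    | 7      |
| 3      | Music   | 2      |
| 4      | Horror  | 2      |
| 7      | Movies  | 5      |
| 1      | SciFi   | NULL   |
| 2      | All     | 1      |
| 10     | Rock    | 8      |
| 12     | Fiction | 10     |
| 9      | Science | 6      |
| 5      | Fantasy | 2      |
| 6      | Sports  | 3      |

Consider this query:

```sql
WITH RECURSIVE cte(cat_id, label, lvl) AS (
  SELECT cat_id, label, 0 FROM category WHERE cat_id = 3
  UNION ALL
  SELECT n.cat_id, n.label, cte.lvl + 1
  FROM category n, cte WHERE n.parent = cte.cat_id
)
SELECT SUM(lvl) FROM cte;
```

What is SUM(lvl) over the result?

Base: cat_id=3 (Music) at lvl 0.
Iteration 1: rows with parent in {3} -> Sports (id 6, lvl 1).
Iteration 2: rows with parent in {6} -> Science (id 9, lvl 2), Games (id 13, lvl 2).
Iteration 3: no rows with parent in {9,13}; recursion stops.
SUM(lvl) = 0 + 1 + 2 + 2 = 5.

5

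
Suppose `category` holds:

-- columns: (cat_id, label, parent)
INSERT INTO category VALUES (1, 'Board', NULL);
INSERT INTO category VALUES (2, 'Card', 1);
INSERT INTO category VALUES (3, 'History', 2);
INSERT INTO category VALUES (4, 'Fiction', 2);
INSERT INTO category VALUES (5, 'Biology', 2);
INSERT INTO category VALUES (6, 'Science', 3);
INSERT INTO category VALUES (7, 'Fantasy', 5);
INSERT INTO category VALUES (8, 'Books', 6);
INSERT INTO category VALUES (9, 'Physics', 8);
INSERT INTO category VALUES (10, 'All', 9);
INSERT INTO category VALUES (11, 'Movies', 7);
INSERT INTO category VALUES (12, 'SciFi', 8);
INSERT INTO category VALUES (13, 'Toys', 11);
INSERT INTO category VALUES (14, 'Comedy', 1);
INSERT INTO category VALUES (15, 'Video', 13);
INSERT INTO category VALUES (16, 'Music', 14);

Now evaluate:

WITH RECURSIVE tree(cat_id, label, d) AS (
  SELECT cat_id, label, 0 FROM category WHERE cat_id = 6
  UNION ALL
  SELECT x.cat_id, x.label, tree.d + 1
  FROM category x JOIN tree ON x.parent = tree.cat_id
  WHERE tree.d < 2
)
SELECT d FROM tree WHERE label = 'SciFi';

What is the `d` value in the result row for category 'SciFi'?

2

Base: cat_id=6 (Science) at d 0.
Iteration 1: rows with parent in {6} -> Books (id 8, d 1).
Iteration 2: rows with parent in {8} -> Physics (id 9, d 2), SciFi (id 12, d 2).
Iteration 3: d < 2 fails for all current rows; recursion stops.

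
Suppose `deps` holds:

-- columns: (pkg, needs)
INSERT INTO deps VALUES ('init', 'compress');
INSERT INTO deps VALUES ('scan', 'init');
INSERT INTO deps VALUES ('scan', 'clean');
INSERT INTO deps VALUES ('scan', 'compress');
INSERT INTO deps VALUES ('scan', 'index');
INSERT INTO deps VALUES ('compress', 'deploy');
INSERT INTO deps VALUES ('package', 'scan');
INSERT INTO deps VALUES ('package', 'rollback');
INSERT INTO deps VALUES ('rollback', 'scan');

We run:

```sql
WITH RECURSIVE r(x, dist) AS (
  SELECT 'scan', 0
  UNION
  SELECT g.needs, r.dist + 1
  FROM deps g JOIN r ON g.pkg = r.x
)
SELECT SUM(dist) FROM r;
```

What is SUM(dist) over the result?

11

Base: (scan, dist=0).
Iteration 1: edges from {scan} -> (clean, dist=1), (compress, dist=1), (index, dist=1), (init, dist=1).
Iteration 2: edges from {clean,compress,index,init} -> (compress, dist=2), (deploy, dist=2).
Iteration 3: edges from {compress,deploy} -> (deploy, dist=3).
Iteration 4: no outgoing edges from {deploy}; recursion stops.
SUM(dist) = 0 + 1 + 1 + 1 + 1 + 2 + 2 + 3 = 11.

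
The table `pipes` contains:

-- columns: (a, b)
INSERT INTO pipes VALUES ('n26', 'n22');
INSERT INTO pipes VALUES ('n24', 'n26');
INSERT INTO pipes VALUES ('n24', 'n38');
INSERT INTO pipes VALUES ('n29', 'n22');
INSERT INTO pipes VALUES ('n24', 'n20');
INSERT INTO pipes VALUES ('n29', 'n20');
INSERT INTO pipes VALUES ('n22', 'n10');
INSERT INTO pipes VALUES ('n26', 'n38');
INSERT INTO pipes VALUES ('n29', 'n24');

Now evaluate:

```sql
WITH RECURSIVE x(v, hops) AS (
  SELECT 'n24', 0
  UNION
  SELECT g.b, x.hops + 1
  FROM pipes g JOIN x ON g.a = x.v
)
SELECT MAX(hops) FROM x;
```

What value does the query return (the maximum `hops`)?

Base: (n24, hops=0).
Iteration 1: edges from {n24} -> (n20, hops=1), (n26, hops=1), (n38, hops=1).
Iteration 2: edges from {n20,n26,n38} -> (n22, hops=2), (n38, hops=2).
Iteration 3: edges from {n22,n38} -> (n10, hops=3).
Iteration 4: no outgoing edges from {n10}; recursion stops.
hops values: 0, 1, 1, 1, 2, 2, 3; the maximum is 3.

3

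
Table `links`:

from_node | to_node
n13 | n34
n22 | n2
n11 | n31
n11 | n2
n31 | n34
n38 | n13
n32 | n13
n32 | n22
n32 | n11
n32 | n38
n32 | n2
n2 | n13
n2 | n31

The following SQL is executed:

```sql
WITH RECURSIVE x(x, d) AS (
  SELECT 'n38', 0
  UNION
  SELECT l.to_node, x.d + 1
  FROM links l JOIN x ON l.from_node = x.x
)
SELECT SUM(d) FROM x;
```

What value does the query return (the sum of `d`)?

3

Base: (n38, d=0).
Iteration 1: edges from {n38} -> (n13, d=1).
Iteration 2: edges from {n13} -> (n34, d=2).
Iteration 3: no outgoing edges from {n34}; recursion stops.
SUM(d) = 0 + 1 + 2 = 3.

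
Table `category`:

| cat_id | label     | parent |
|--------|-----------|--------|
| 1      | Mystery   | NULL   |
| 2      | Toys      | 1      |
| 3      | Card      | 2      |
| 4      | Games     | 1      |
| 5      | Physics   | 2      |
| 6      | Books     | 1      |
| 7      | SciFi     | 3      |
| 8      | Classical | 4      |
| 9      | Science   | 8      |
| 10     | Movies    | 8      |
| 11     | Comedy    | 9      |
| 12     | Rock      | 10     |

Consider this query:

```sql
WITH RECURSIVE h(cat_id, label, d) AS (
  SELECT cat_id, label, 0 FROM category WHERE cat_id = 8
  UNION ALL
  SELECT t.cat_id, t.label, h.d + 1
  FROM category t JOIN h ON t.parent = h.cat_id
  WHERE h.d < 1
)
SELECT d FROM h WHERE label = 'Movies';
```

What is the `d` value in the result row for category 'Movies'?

1

Base: cat_id=8 (Classical) at d 0.
Iteration 1: rows with parent in {8} -> Science (id 9, d 1), Movies (id 10, d 1).
Iteration 2: d < 1 fails for all current rows; recursion stops.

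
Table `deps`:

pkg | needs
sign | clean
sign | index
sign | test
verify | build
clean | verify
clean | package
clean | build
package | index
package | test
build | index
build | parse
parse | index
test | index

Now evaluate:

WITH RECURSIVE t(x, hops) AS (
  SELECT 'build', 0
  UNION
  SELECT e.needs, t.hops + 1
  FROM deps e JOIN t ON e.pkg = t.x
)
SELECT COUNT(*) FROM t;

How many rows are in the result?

Base: (build, hops=0).
Iteration 1: edges from {build} -> (index, hops=1), (parse, hops=1).
Iteration 2: edges from {index,parse} -> (index, hops=2).
Iteration 3: no outgoing edges from {index}; recursion stops.
Total rows emitted: 4.

4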